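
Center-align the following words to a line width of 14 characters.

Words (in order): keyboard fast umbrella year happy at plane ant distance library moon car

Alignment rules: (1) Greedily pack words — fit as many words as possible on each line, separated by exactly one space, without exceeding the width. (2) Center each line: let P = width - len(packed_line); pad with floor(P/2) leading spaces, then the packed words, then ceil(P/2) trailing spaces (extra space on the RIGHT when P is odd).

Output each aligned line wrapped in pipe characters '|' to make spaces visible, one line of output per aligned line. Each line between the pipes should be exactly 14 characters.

Line 1: ['keyboard', 'fast'] (min_width=13, slack=1)
Line 2: ['umbrella', 'year'] (min_width=13, slack=1)
Line 3: ['happy', 'at', 'plane'] (min_width=14, slack=0)
Line 4: ['ant', 'distance'] (min_width=12, slack=2)
Line 5: ['library', 'moon'] (min_width=12, slack=2)
Line 6: ['car'] (min_width=3, slack=11)

Answer: |keyboard fast |
|umbrella year |
|happy at plane|
| ant distance |
| library moon |
|     car      |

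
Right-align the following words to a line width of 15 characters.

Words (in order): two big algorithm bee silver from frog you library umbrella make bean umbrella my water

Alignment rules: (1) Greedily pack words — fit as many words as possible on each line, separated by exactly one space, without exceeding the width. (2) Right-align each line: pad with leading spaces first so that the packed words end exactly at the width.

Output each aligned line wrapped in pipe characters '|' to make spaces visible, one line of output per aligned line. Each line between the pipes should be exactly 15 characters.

Line 1: ['two', 'big'] (min_width=7, slack=8)
Line 2: ['algorithm', 'bee'] (min_width=13, slack=2)
Line 3: ['silver', 'from'] (min_width=11, slack=4)
Line 4: ['frog', 'you'] (min_width=8, slack=7)
Line 5: ['library'] (min_width=7, slack=8)
Line 6: ['umbrella', 'make'] (min_width=13, slack=2)
Line 7: ['bean', 'umbrella'] (min_width=13, slack=2)
Line 8: ['my', 'water'] (min_width=8, slack=7)

Answer: |        two big|
|  algorithm bee|
|    silver from|
|       frog you|
|        library|
|  umbrella make|
|  bean umbrella|
|       my water|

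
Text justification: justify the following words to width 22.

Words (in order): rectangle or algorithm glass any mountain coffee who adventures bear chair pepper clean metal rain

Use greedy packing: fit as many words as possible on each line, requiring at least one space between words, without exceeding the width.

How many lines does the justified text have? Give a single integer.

Line 1: ['rectangle', 'or', 'algorithm'] (min_width=22, slack=0)
Line 2: ['glass', 'any', 'mountain'] (min_width=18, slack=4)
Line 3: ['coffee', 'who', 'adventures'] (min_width=21, slack=1)
Line 4: ['bear', 'chair', 'pepper'] (min_width=17, slack=5)
Line 5: ['clean', 'metal', 'rain'] (min_width=16, slack=6)
Total lines: 5

Answer: 5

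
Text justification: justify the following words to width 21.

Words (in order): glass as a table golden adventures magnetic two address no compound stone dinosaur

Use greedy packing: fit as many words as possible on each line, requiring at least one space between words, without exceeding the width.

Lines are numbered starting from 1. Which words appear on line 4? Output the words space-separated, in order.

Line 1: ['glass', 'as', 'a', 'table'] (min_width=16, slack=5)
Line 2: ['golden', 'adventures'] (min_width=17, slack=4)
Line 3: ['magnetic', 'two', 'address'] (min_width=20, slack=1)
Line 4: ['no', 'compound', 'stone'] (min_width=17, slack=4)
Line 5: ['dinosaur'] (min_width=8, slack=13)

Answer: no compound stone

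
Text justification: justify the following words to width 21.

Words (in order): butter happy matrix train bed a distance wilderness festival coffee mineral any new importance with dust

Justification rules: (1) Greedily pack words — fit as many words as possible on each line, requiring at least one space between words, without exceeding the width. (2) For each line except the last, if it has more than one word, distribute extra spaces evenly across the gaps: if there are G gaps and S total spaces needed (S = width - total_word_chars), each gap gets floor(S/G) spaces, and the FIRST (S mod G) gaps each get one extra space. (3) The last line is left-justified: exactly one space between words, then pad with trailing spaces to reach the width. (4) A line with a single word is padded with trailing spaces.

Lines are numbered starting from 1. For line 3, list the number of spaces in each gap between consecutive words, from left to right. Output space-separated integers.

Answer: 3

Derivation:
Line 1: ['butter', 'happy', 'matrix'] (min_width=19, slack=2)
Line 2: ['train', 'bed', 'a', 'distance'] (min_width=20, slack=1)
Line 3: ['wilderness', 'festival'] (min_width=19, slack=2)
Line 4: ['coffee', 'mineral', 'any'] (min_width=18, slack=3)
Line 5: ['new', 'importance', 'with'] (min_width=19, slack=2)
Line 6: ['dust'] (min_width=4, slack=17)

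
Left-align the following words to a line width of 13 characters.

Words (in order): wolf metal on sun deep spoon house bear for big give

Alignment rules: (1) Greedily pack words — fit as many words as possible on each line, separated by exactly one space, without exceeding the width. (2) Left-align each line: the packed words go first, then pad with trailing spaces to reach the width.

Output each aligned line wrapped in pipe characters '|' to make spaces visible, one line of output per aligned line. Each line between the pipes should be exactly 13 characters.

Line 1: ['wolf', 'metal', 'on'] (min_width=13, slack=0)
Line 2: ['sun', 'deep'] (min_width=8, slack=5)
Line 3: ['spoon', 'house'] (min_width=11, slack=2)
Line 4: ['bear', 'for', 'big'] (min_width=12, slack=1)
Line 5: ['give'] (min_width=4, slack=9)

Answer: |wolf metal on|
|sun deep     |
|spoon house  |
|bear for big |
|give         |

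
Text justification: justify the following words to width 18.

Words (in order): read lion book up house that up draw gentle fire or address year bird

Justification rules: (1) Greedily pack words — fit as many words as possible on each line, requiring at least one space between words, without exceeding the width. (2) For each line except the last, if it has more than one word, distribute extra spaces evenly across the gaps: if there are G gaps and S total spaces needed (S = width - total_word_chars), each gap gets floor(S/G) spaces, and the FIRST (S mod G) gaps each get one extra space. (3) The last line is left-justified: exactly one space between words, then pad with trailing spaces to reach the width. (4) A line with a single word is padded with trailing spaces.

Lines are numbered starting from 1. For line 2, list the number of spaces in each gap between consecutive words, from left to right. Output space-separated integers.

Line 1: ['read', 'lion', 'book', 'up'] (min_width=17, slack=1)
Line 2: ['house', 'that', 'up', 'draw'] (min_width=18, slack=0)
Line 3: ['gentle', 'fire', 'or'] (min_width=14, slack=4)
Line 4: ['address', 'year', 'bird'] (min_width=17, slack=1)

Answer: 1 1 1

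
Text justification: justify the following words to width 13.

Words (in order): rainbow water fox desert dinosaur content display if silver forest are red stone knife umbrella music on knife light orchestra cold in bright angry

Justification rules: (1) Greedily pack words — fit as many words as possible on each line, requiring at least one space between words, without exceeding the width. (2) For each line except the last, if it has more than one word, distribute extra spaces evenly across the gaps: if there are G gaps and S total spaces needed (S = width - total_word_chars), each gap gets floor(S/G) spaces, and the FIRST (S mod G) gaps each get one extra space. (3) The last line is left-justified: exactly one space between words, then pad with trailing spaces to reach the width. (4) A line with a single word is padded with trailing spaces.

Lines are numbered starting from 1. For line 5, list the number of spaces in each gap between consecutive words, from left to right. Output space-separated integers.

Answer: 4

Derivation:
Line 1: ['rainbow', 'water'] (min_width=13, slack=0)
Line 2: ['fox', 'desert'] (min_width=10, slack=3)
Line 3: ['dinosaur'] (min_width=8, slack=5)
Line 4: ['content'] (min_width=7, slack=6)
Line 5: ['display', 'if'] (min_width=10, slack=3)
Line 6: ['silver', 'forest'] (min_width=13, slack=0)
Line 7: ['are', 'red', 'stone'] (min_width=13, slack=0)
Line 8: ['knife'] (min_width=5, slack=8)
Line 9: ['umbrella'] (min_width=8, slack=5)
Line 10: ['music', 'on'] (min_width=8, slack=5)
Line 11: ['knife', 'light'] (min_width=11, slack=2)
Line 12: ['orchestra'] (min_width=9, slack=4)
Line 13: ['cold', 'in'] (min_width=7, slack=6)
Line 14: ['bright', 'angry'] (min_width=12, slack=1)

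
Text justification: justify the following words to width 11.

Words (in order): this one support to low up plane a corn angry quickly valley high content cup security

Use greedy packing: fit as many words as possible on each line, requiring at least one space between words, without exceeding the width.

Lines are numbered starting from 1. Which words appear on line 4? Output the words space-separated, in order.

Line 1: ['this', 'one'] (min_width=8, slack=3)
Line 2: ['support', 'to'] (min_width=10, slack=1)
Line 3: ['low', 'up'] (min_width=6, slack=5)
Line 4: ['plane', 'a'] (min_width=7, slack=4)
Line 5: ['corn', 'angry'] (min_width=10, slack=1)
Line 6: ['quickly'] (min_width=7, slack=4)
Line 7: ['valley', 'high'] (min_width=11, slack=0)
Line 8: ['content', 'cup'] (min_width=11, slack=0)
Line 9: ['security'] (min_width=8, slack=3)

Answer: plane a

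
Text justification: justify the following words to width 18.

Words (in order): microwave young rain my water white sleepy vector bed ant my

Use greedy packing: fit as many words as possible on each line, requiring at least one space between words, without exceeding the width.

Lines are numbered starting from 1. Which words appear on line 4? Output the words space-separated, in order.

Line 1: ['microwave', 'young'] (min_width=15, slack=3)
Line 2: ['rain', 'my', 'water'] (min_width=13, slack=5)
Line 3: ['white', 'sleepy'] (min_width=12, slack=6)
Line 4: ['vector', 'bed', 'ant', 'my'] (min_width=17, slack=1)

Answer: vector bed ant my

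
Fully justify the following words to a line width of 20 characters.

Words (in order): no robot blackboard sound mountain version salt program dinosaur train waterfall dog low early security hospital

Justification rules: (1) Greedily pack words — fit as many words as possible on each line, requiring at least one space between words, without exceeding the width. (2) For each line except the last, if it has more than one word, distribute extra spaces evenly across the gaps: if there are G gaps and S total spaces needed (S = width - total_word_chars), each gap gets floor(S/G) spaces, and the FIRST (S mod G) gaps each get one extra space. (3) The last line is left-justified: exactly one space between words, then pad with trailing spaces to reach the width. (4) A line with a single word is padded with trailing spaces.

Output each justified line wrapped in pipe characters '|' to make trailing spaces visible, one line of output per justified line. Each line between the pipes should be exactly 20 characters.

Answer: |no  robot blackboard|
|sound       mountain|
|version salt program|
|dinosaur       train|
|waterfall   dog  low|
|early       security|
|hospital            |

Derivation:
Line 1: ['no', 'robot', 'blackboard'] (min_width=19, slack=1)
Line 2: ['sound', 'mountain'] (min_width=14, slack=6)
Line 3: ['version', 'salt', 'program'] (min_width=20, slack=0)
Line 4: ['dinosaur', 'train'] (min_width=14, slack=6)
Line 5: ['waterfall', 'dog', 'low'] (min_width=17, slack=3)
Line 6: ['early', 'security'] (min_width=14, slack=6)
Line 7: ['hospital'] (min_width=8, slack=12)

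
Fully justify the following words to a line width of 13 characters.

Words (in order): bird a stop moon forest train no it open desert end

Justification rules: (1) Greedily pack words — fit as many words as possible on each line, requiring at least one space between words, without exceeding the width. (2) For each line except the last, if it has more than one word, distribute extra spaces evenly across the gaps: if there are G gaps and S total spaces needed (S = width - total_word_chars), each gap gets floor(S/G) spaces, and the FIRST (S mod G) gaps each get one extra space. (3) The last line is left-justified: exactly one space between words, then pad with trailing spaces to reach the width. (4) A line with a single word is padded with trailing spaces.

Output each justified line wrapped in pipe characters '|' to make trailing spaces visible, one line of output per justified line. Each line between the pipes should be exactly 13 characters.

Answer: |bird  a  stop|
|moon   forest|
|train  no  it|
|open   desert|
|end          |

Derivation:
Line 1: ['bird', 'a', 'stop'] (min_width=11, slack=2)
Line 2: ['moon', 'forest'] (min_width=11, slack=2)
Line 3: ['train', 'no', 'it'] (min_width=11, slack=2)
Line 4: ['open', 'desert'] (min_width=11, slack=2)
Line 5: ['end'] (min_width=3, slack=10)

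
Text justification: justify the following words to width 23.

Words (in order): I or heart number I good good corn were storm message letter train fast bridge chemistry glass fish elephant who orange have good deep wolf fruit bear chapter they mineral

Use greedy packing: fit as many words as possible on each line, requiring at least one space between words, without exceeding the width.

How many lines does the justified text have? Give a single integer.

Line 1: ['I', 'or', 'heart', 'number', 'I'] (min_width=19, slack=4)
Line 2: ['good', 'good', 'corn', 'were'] (min_width=19, slack=4)
Line 3: ['storm', 'message', 'letter'] (min_width=20, slack=3)
Line 4: ['train', 'fast', 'bridge'] (min_width=17, slack=6)
Line 5: ['chemistry', 'glass', 'fish'] (min_width=20, slack=3)
Line 6: ['elephant', 'who', 'orange'] (min_width=19, slack=4)
Line 7: ['have', 'good', 'deep', 'wolf'] (min_width=19, slack=4)
Line 8: ['fruit', 'bear', 'chapter', 'they'] (min_width=23, slack=0)
Line 9: ['mineral'] (min_width=7, slack=16)
Total lines: 9

Answer: 9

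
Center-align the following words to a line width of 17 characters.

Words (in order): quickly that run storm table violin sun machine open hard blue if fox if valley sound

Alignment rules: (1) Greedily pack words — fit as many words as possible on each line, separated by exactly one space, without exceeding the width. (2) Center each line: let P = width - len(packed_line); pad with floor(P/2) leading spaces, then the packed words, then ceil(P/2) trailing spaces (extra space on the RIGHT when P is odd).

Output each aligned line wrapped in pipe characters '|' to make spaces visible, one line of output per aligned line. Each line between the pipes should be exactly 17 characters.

Answer: |quickly that run |
|   storm table   |
|   violin sun    |
|machine open hard|
| blue if fox if  |
|  valley sound   |

Derivation:
Line 1: ['quickly', 'that', 'run'] (min_width=16, slack=1)
Line 2: ['storm', 'table'] (min_width=11, slack=6)
Line 3: ['violin', 'sun'] (min_width=10, slack=7)
Line 4: ['machine', 'open', 'hard'] (min_width=17, slack=0)
Line 5: ['blue', 'if', 'fox', 'if'] (min_width=14, slack=3)
Line 6: ['valley', 'sound'] (min_width=12, slack=5)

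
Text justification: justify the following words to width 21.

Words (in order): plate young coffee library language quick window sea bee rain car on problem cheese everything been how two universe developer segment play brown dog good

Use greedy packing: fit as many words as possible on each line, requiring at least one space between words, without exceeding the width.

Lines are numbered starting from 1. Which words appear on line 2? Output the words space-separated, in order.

Line 1: ['plate', 'young', 'coffee'] (min_width=18, slack=3)
Line 2: ['library', 'language'] (min_width=16, slack=5)
Line 3: ['quick', 'window', 'sea', 'bee'] (min_width=20, slack=1)
Line 4: ['rain', 'car', 'on', 'problem'] (min_width=19, slack=2)
Line 5: ['cheese', 'everything'] (min_width=17, slack=4)
Line 6: ['been', 'how', 'two', 'universe'] (min_width=21, slack=0)
Line 7: ['developer', 'segment'] (min_width=17, slack=4)
Line 8: ['play', 'brown', 'dog', 'good'] (min_width=19, slack=2)

Answer: library language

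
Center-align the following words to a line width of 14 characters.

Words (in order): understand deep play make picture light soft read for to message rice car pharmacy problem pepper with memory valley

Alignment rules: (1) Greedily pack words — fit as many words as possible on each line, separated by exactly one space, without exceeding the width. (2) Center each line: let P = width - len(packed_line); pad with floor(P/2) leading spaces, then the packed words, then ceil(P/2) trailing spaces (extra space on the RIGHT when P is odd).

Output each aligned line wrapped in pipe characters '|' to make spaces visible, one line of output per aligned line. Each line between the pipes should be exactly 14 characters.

Answer: |  understand  |
|deep play make|
|picture light |
|soft read for |
|  to message  |
|   rice car   |
|   pharmacy   |
|problem pepper|
| with memory  |
|    valley    |

Derivation:
Line 1: ['understand'] (min_width=10, slack=4)
Line 2: ['deep', 'play', 'make'] (min_width=14, slack=0)
Line 3: ['picture', 'light'] (min_width=13, slack=1)
Line 4: ['soft', 'read', 'for'] (min_width=13, slack=1)
Line 5: ['to', 'message'] (min_width=10, slack=4)
Line 6: ['rice', 'car'] (min_width=8, slack=6)
Line 7: ['pharmacy'] (min_width=8, slack=6)
Line 8: ['problem', 'pepper'] (min_width=14, slack=0)
Line 9: ['with', 'memory'] (min_width=11, slack=3)
Line 10: ['valley'] (min_width=6, slack=8)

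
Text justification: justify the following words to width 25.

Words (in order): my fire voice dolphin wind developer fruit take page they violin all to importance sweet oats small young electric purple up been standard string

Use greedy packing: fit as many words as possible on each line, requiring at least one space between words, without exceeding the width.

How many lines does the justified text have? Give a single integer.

Line 1: ['my', 'fire', 'voice', 'dolphin'] (min_width=21, slack=4)
Line 2: ['wind', 'developer', 'fruit', 'take'] (min_width=25, slack=0)
Line 3: ['page', 'they', 'violin', 'all', 'to'] (min_width=23, slack=2)
Line 4: ['importance', 'sweet', 'oats'] (min_width=21, slack=4)
Line 5: ['small', 'young', 'electric'] (min_width=20, slack=5)
Line 6: ['purple', 'up', 'been', 'standard'] (min_width=23, slack=2)
Line 7: ['string'] (min_width=6, slack=19)
Total lines: 7

Answer: 7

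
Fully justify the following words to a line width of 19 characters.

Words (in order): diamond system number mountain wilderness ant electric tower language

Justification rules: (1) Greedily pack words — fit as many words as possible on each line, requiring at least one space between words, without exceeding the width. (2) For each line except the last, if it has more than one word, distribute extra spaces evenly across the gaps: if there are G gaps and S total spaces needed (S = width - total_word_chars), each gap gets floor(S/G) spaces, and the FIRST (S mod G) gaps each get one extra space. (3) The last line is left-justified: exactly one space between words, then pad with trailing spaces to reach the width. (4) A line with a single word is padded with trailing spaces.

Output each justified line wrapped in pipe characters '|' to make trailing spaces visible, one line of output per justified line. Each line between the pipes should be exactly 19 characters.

Line 1: ['diamond', 'system'] (min_width=14, slack=5)
Line 2: ['number', 'mountain'] (min_width=15, slack=4)
Line 3: ['wilderness', 'ant'] (min_width=14, slack=5)
Line 4: ['electric', 'tower'] (min_width=14, slack=5)
Line 5: ['language'] (min_width=8, slack=11)

Answer: |diamond      system|
|number     mountain|
|wilderness      ant|
|electric      tower|
|language           |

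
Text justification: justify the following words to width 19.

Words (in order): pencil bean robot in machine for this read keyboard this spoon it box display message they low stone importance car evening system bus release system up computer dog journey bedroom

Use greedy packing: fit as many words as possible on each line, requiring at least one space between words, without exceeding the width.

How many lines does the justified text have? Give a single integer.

Answer: 11

Derivation:
Line 1: ['pencil', 'bean', 'robot'] (min_width=17, slack=2)
Line 2: ['in', 'machine', 'for', 'this'] (min_width=19, slack=0)
Line 3: ['read', 'keyboard', 'this'] (min_width=18, slack=1)
Line 4: ['spoon', 'it', 'box'] (min_width=12, slack=7)
Line 5: ['display', 'message'] (min_width=15, slack=4)
Line 6: ['they', 'low', 'stone'] (min_width=14, slack=5)
Line 7: ['importance', 'car'] (min_width=14, slack=5)
Line 8: ['evening', 'system', 'bus'] (min_width=18, slack=1)
Line 9: ['release', 'system', 'up'] (min_width=17, slack=2)
Line 10: ['computer', 'dog'] (min_width=12, slack=7)
Line 11: ['journey', 'bedroom'] (min_width=15, slack=4)
Total lines: 11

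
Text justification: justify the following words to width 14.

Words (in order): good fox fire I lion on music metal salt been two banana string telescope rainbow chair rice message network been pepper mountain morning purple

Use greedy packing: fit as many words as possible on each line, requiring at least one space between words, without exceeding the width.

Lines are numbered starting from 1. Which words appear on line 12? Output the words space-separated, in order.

Line 1: ['good', 'fox', 'fire'] (min_width=13, slack=1)
Line 2: ['I', 'lion', 'on'] (min_width=9, slack=5)
Line 3: ['music', 'metal'] (min_width=11, slack=3)
Line 4: ['salt', 'been', 'two'] (min_width=13, slack=1)
Line 5: ['banana', 'string'] (min_width=13, slack=1)
Line 6: ['telescope'] (min_width=9, slack=5)
Line 7: ['rainbow', 'chair'] (min_width=13, slack=1)
Line 8: ['rice', 'message'] (min_width=12, slack=2)
Line 9: ['network', 'been'] (min_width=12, slack=2)
Line 10: ['pepper'] (min_width=6, slack=8)
Line 11: ['mountain'] (min_width=8, slack=6)
Line 12: ['morning', 'purple'] (min_width=14, slack=0)

Answer: morning purple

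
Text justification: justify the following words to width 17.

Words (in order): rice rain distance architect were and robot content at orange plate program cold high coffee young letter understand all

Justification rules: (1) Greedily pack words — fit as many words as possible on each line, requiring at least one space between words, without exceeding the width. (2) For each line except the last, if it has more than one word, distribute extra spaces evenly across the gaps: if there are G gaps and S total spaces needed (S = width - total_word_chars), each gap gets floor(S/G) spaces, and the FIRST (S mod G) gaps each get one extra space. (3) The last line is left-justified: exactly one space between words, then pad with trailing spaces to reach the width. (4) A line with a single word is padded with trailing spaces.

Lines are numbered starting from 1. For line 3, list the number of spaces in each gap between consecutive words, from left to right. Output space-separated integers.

Answer: 4

Derivation:
Line 1: ['rice', 'rain'] (min_width=9, slack=8)
Line 2: ['distance'] (min_width=8, slack=9)
Line 3: ['architect', 'were'] (min_width=14, slack=3)
Line 4: ['and', 'robot', 'content'] (min_width=17, slack=0)
Line 5: ['at', 'orange', 'plate'] (min_width=15, slack=2)
Line 6: ['program', 'cold', 'high'] (min_width=17, slack=0)
Line 7: ['coffee', 'young'] (min_width=12, slack=5)
Line 8: ['letter', 'understand'] (min_width=17, slack=0)
Line 9: ['all'] (min_width=3, slack=14)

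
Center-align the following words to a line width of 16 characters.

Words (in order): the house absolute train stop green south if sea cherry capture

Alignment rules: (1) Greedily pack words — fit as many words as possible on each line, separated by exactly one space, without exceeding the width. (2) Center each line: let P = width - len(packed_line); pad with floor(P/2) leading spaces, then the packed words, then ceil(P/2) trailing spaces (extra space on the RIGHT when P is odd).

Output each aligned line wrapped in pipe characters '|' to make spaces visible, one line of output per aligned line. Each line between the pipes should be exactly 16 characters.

Answer: |   the house    |
| absolute train |
|stop green south|
| if sea cherry  |
|    capture     |

Derivation:
Line 1: ['the', 'house'] (min_width=9, slack=7)
Line 2: ['absolute', 'train'] (min_width=14, slack=2)
Line 3: ['stop', 'green', 'south'] (min_width=16, slack=0)
Line 4: ['if', 'sea', 'cherry'] (min_width=13, slack=3)
Line 5: ['capture'] (min_width=7, slack=9)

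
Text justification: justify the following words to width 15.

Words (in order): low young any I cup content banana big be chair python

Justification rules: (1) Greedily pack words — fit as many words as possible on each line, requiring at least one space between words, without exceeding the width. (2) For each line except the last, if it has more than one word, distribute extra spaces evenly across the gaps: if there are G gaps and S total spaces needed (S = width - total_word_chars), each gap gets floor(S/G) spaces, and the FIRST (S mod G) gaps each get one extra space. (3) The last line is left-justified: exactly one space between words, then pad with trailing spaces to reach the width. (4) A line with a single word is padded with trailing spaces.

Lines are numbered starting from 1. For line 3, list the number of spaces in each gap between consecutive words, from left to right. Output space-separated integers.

Answer: 2 2

Derivation:
Line 1: ['low', 'young', 'any', 'I'] (min_width=15, slack=0)
Line 2: ['cup', 'content'] (min_width=11, slack=4)
Line 3: ['banana', 'big', 'be'] (min_width=13, slack=2)
Line 4: ['chair', 'python'] (min_width=12, slack=3)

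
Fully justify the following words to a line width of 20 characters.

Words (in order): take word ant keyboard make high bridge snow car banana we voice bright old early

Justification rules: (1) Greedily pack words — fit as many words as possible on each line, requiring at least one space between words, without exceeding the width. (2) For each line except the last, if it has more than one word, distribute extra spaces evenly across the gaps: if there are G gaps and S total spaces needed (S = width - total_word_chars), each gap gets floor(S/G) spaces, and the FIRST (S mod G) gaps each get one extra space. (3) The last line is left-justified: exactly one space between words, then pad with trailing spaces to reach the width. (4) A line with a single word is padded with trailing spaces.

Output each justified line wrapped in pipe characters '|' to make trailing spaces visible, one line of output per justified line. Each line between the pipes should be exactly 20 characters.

Line 1: ['take', 'word', 'ant'] (min_width=13, slack=7)
Line 2: ['keyboard', 'make', 'high'] (min_width=18, slack=2)
Line 3: ['bridge', 'snow', 'car'] (min_width=15, slack=5)
Line 4: ['banana', 'we', 'voice'] (min_width=15, slack=5)
Line 5: ['bright', 'old', 'early'] (min_width=16, slack=4)

Answer: |take     word    ant|
|keyboard  make  high|
|bridge    snow   car|
|banana    we   voice|
|bright old early    |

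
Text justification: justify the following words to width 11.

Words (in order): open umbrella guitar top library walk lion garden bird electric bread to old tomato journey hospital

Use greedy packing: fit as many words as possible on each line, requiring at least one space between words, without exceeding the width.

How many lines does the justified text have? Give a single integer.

Answer: 11

Derivation:
Line 1: ['open'] (min_width=4, slack=7)
Line 2: ['umbrella'] (min_width=8, slack=3)
Line 3: ['guitar', 'top'] (min_width=10, slack=1)
Line 4: ['library'] (min_width=7, slack=4)
Line 5: ['walk', 'lion'] (min_width=9, slack=2)
Line 6: ['garden', 'bird'] (min_width=11, slack=0)
Line 7: ['electric'] (min_width=8, slack=3)
Line 8: ['bread', 'to'] (min_width=8, slack=3)
Line 9: ['old', 'tomato'] (min_width=10, slack=1)
Line 10: ['journey'] (min_width=7, slack=4)
Line 11: ['hospital'] (min_width=8, slack=3)
Total lines: 11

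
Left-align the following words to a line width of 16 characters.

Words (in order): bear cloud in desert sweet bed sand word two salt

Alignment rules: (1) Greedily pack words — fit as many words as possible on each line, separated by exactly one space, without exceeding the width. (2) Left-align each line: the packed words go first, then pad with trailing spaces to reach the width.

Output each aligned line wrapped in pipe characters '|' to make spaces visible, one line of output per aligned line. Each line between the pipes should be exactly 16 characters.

Answer: |bear cloud in   |
|desert sweet bed|
|sand word two   |
|salt            |

Derivation:
Line 1: ['bear', 'cloud', 'in'] (min_width=13, slack=3)
Line 2: ['desert', 'sweet', 'bed'] (min_width=16, slack=0)
Line 3: ['sand', 'word', 'two'] (min_width=13, slack=3)
Line 4: ['salt'] (min_width=4, slack=12)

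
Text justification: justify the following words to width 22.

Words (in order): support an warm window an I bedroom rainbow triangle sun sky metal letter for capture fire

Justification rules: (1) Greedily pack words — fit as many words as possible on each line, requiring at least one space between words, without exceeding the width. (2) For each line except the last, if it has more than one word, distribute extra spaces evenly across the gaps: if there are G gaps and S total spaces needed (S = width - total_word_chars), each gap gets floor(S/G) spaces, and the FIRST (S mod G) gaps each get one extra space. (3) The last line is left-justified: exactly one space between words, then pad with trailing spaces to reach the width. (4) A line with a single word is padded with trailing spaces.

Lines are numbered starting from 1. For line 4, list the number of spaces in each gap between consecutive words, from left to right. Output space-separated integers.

Answer: 3 3

Derivation:
Line 1: ['support', 'an', 'warm', 'window'] (min_width=22, slack=0)
Line 2: ['an', 'I', 'bedroom', 'rainbow'] (min_width=20, slack=2)
Line 3: ['triangle', 'sun', 'sky', 'metal'] (min_width=22, slack=0)
Line 4: ['letter', 'for', 'capture'] (min_width=18, slack=4)
Line 5: ['fire'] (min_width=4, slack=18)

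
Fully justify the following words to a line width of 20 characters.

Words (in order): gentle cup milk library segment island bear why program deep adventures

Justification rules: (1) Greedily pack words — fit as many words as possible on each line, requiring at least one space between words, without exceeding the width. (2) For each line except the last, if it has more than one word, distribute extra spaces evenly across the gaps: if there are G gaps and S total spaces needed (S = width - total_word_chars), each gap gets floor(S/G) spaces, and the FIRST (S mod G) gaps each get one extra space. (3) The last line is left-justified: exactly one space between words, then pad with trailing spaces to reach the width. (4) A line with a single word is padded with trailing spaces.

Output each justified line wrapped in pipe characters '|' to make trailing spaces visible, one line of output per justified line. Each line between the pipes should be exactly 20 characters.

Line 1: ['gentle', 'cup', 'milk'] (min_width=15, slack=5)
Line 2: ['library', 'segment'] (min_width=15, slack=5)
Line 3: ['island', 'bear', 'why'] (min_width=15, slack=5)
Line 4: ['program', 'deep'] (min_width=12, slack=8)
Line 5: ['adventures'] (min_width=10, slack=10)

Answer: |gentle    cup   milk|
|library      segment|
|island    bear   why|
|program         deep|
|adventures          |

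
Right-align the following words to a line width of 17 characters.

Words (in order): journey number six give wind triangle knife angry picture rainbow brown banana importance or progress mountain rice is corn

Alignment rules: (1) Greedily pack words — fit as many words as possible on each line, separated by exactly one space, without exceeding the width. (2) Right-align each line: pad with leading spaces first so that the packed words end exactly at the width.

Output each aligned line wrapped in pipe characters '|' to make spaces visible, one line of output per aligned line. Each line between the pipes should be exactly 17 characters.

Answer: |   journey number|
|    six give wind|
|   triangle knife|
|    angry picture|
|    rainbow brown|
|banana importance|
|      or progress|
| mountain rice is|
|             corn|

Derivation:
Line 1: ['journey', 'number'] (min_width=14, slack=3)
Line 2: ['six', 'give', 'wind'] (min_width=13, slack=4)
Line 3: ['triangle', 'knife'] (min_width=14, slack=3)
Line 4: ['angry', 'picture'] (min_width=13, slack=4)
Line 5: ['rainbow', 'brown'] (min_width=13, slack=4)
Line 6: ['banana', 'importance'] (min_width=17, slack=0)
Line 7: ['or', 'progress'] (min_width=11, slack=6)
Line 8: ['mountain', 'rice', 'is'] (min_width=16, slack=1)
Line 9: ['corn'] (min_width=4, slack=13)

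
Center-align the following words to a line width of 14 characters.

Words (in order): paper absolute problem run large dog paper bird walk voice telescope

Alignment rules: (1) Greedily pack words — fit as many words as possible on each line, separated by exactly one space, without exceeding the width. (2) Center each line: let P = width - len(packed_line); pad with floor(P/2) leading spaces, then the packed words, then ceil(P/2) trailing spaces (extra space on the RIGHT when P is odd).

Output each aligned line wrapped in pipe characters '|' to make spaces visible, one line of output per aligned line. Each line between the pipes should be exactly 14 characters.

Answer: |paper absolute|
| problem run  |
|  large dog   |
|  paper bird  |
|  walk voice  |
|  telescope   |

Derivation:
Line 1: ['paper', 'absolute'] (min_width=14, slack=0)
Line 2: ['problem', 'run'] (min_width=11, slack=3)
Line 3: ['large', 'dog'] (min_width=9, slack=5)
Line 4: ['paper', 'bird'] (min_width=10, slack=4)
Line 5: ['walk', 'voice'] (min_width=10, slack=4)
Line 6: ['telescope'] (min_width=9, slack=5)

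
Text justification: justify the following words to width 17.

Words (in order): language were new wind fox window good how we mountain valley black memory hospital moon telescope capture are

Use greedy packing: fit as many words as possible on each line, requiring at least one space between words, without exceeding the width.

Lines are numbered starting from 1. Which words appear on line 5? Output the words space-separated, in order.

Line 1: ['language', 'were', 'new'] (min_width=17, slack=0)
Line 2: ['wind', 'fox', 'window'] (min_width=15, slack=2)
Line 3: ['good', 'how', 'we'] (min_width=11, slack=6)
Line 4: ['mountain', 'valley'] (min_width=15, slack=2)
Line 5: ['black', 'memory'] (min_width=12, slack=5)
Line 6: ['hospital', 'moon'] (min_width=13, slack=4)
Line 7: ['telescope', 'capture'] (min_width=17, slack=0)
Line 8: ['are'] (min_width=3, slack=14)

Answer: black memory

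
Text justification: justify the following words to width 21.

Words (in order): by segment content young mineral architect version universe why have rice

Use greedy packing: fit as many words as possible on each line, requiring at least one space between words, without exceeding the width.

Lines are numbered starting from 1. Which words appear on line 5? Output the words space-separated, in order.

Line 1: ['by', 'segment', 'content'] (min_width=18, slack=3)
Line 2: ['young', 'mineral'] (min_width=13, slack=8)
Line 3: ['architect', 'version'] (min_width=17, slack=4)
Line 4: ['universe', 'why', 'have'] (min_width=17, slack=4)
Line 5: ['rice'] (min_width=4, slack=17)

Answer: rice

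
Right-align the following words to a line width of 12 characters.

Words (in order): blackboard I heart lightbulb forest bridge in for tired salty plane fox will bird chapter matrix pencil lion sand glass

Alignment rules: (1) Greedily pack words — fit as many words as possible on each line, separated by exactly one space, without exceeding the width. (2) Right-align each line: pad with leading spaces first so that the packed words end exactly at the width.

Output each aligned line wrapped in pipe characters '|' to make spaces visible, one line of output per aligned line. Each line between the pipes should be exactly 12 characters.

Answer: |blackboard I|
|       heart|
|   lightbulb|
|      forest|
|   bridge in|
|   for tired|
| salty plane|
|    fox will|
|bird chapter|
|      matrix|
| pencil lion|
|  sand glass|

Derivation:
Line 1: ['blackboard', 'I'] (min_width=12, slack=0)
Line 2: ['heart'] (min_width=5, slack=7)
Line 3: ['lightbulb'] (min_width=9, slack=3)
Line 4: ['forest'] (min_width=6, slack=6)
Line 5: ['bridge', 'in'] (min_width=9, slack=3)
Line 6: ['for', 'tired'] (min_width=9, slack=3)
Line 7: ['salty', 'plane'] (min_width=11, slack=1)
Line 8: ['fox', 'will'] (min_width=8, slack=4)
Line 9: ['bird', 'chapter'] (min_width=12, slack=0)
Line 10: ['matrix'] (min_width=6, slack=6)
Line 11: ['pencil', 'lion'] (min_width=11, slack=1)
Line 12: ['sand', 'glass'] (min_width=10, slack=2)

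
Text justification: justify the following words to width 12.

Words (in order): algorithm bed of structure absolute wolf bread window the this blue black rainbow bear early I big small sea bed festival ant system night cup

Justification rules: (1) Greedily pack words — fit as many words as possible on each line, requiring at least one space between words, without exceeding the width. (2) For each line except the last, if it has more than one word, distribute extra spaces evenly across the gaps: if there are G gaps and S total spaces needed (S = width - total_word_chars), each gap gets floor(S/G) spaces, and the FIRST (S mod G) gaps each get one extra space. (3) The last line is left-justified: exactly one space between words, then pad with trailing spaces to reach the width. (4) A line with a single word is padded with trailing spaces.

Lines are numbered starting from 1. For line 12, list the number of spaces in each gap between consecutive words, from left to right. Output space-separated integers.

Line 1: ['algorithm'] (min_width=9, slack=3)
Line 2: ['bed', 'of'] (min_width=6, slack=6)
Line 3: ['structure'] (min_width=9, slack=3)
Line 4: ['absolute'] (min_width=8, slack=4)
Line 5: ['wolf', 'bread'] (min_width=10, slack=2)
Line 6: ['window', 'the'] (min_width=10, slack=2)
Line 7: ['this', 'blue'] (min_width=9, slack=3)
Line 8: ['black'] (min_width=5, slack=7)
Line 9: ['rainbow', 'bear'] (min_width=12, slack=0)
Line 10: ['early', 'I', 'big'] (min_width=11, slack=1)
Line 11: ['small', 'sea'] (min_width=9, slack=3)
Line 12: ['bed', 'festival'] (min_width=12, slack=0)
Line 13: ['ant', 'system'] (min_width=10, slack=2)
Line 14: ['night', 'cup'] (min_width=9, slack=3)

Answer: 1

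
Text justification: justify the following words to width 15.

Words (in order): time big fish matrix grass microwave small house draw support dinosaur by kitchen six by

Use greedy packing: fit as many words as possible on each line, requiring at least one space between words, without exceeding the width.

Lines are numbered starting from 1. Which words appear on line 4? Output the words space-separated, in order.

Line 1: ['time', 'big', 'fish'] (min_width=13, slack=2)
Line 2: ['matrix', 'grass'] (min_width=12, slack=3)
Line 3: ['microwave', 'small'] (min_width=15, slack=0)
Line 4: ['house', 'draw'] (min_width=10, slack=5)
Line 5: ['support'] (min_width=7, slack=8)
Line 6: ['dinosaur', 'by'] (min_width=11, slack=4)
Line 7: ['kitchen', 'six', 'by'] (min_width=14, slack=1)

Answer: house draw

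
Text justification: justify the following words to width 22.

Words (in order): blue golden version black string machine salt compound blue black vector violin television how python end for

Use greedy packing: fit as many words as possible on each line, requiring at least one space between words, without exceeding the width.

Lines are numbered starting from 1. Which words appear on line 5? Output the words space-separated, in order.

Answer: television how python

Derivation:
Line 1: ['blue', 'golden', 'version'] (min_width=19, slack=3)
Line 2: ['black', 'string', 'machine'] (min_width=20, slack=2)
Line 3: ['salt', 'compound', 'blue'] (min_width=18, slack=4)
Line 4: ['black', 'vector', 'violin'] (min_width=19, slack=3)
Line 5: ['television', 'how', 'python'] (min_width=21, slack=1)
Line 6: ['end', 'for'] (min_width=7, slack=15)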